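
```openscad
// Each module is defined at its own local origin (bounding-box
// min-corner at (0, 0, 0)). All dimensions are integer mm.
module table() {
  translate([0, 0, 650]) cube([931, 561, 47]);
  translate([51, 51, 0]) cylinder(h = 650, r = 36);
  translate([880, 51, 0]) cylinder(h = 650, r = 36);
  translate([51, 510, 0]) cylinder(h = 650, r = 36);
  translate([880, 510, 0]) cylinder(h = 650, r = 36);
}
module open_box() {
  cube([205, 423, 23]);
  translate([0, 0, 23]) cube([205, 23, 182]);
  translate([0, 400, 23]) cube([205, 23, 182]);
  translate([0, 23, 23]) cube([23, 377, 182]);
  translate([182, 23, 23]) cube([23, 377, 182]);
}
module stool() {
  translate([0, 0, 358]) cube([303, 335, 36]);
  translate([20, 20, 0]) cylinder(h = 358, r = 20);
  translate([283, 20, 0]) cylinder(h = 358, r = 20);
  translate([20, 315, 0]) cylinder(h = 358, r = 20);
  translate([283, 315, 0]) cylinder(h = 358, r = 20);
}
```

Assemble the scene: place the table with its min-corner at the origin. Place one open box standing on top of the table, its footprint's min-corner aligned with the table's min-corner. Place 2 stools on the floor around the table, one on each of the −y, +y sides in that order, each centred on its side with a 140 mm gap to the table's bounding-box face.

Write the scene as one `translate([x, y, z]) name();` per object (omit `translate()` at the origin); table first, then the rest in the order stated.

table();
translate([0, 0, 697]) open_box();
translate([314, -475, 0]) stool();
translate([314, 701, 0]) stool();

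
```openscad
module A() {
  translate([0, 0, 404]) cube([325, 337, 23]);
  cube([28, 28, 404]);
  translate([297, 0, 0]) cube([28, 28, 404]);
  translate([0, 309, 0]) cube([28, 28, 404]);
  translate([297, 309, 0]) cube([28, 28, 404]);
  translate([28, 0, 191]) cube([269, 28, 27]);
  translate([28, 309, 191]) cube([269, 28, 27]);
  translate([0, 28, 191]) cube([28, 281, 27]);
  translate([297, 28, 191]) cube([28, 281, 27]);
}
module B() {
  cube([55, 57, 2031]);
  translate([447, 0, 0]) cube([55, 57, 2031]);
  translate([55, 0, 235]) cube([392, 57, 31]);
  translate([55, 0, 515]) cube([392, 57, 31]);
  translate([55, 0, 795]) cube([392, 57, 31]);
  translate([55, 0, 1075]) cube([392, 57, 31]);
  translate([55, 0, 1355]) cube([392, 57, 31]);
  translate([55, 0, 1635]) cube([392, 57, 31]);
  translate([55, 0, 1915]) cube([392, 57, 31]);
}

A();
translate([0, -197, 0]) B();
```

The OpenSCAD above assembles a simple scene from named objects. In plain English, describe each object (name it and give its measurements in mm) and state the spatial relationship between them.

A is a four-legged stool. The seat is 325×337 mm, 23 mm thick, top at z = 427 mm. It stands on four square legs, each 28×28 mm in cross-section, from z = 0 to the seat underside, each flush with a corner of the seat. Four stretchers, 28 mm wide and 27 mm tall, connect adjacent legs with their undersides at z = 191 mm, each running between the inner faces of the legs it joins and aligned with the legs' outer faces on the other axis.

B is a wooden ladder with two side rails of 55×57 mm section and 2031 mm height, set 502 mm apart overall. Between them run 7 rectangular rungs (57 mm deep, 31 mm thick), front faces flush with the rails' −y face. The bottom of the first rung is 235 mm above the floor and each subsequent rung is 280 mm higher than the one below.

The ladder is on the floor beside the stool on its −y side.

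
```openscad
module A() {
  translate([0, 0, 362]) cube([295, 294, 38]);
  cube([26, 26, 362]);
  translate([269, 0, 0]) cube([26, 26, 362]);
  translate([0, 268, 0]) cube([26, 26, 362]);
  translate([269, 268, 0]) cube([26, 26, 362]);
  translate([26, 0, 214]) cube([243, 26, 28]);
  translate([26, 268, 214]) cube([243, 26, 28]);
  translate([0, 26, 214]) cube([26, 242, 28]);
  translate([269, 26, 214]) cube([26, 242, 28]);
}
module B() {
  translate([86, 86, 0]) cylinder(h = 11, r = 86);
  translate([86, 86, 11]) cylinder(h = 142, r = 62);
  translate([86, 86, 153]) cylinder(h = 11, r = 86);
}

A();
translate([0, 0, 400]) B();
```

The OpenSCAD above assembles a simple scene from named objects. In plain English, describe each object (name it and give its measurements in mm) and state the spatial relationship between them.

A is a simple wooden stool: a rectangular seat 295 mm (x) by 294 mm (y), 38 mm thick, top face at z = 400 mm, on four square legs, each 26×26 mm in cross-section. The legs rest on z = 0, each flush with a corner of the seat. Four stretchers, 26 mm wide and 28 mm tall, connect adjacent legs with their undersides at z = 214 mm, each running between the inner faces of the legs it joins and aligned with the legs' outer faces on the other axis.

B is a spool: two coaxial disc flanges of radius 86 mm and thickness 11 mm, joined by a core cylinder of radius 62 mm and height 142 mm. The lower flange rests on z = 0 and the three cylinders share a vertical axis.

The spool is on top of the stool.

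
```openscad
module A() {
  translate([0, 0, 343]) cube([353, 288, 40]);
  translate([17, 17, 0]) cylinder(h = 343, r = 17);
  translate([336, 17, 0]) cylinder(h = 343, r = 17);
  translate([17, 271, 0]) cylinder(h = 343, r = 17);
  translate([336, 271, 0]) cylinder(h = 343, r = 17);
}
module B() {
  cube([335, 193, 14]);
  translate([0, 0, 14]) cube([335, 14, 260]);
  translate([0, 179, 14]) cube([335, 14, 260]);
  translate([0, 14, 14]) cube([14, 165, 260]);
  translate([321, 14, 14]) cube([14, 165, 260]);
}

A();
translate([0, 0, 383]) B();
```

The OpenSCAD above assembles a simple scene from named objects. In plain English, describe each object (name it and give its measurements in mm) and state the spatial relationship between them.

A is a simple wooden stool: a rectangular seat 353 mm (x) by 288 mm (y), 40 mm thick, top face at z = 383 mm, on four round legs, each 34 mm in diameter. The legs rest on z = 0, each leg's axis is inset half a diameter from the nearest pair of seat edges (so the leg's bounding box is flush with the corner).

B is an open-topped rectangular box: outside dimensions 335×193×274 mm, with a uniform wall and base thickness of 14 mm. The base is a full 335×193 slab on the floor; four walls sit on top of the base. The front and back walls (the −y and +y sides) span the full width; the two side walls fit between them.

The open box is on top of the stool.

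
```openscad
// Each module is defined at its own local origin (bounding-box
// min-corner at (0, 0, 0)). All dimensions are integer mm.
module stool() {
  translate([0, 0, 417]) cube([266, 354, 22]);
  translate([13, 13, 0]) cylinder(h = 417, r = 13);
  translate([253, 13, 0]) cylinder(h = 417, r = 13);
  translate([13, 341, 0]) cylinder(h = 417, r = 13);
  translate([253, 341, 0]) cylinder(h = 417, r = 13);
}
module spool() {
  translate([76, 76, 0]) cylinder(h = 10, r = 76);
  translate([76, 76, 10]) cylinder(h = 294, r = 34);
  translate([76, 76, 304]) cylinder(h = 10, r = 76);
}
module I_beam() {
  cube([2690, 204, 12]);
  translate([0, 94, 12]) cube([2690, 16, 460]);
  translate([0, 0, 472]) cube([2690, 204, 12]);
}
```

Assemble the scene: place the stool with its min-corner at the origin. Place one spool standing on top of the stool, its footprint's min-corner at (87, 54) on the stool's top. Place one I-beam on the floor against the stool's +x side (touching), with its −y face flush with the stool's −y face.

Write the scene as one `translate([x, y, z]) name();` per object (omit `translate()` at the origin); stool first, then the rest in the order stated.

stool();
translate([87, 54, 439]) spool();
translate([266, 0, 0]) I_beam();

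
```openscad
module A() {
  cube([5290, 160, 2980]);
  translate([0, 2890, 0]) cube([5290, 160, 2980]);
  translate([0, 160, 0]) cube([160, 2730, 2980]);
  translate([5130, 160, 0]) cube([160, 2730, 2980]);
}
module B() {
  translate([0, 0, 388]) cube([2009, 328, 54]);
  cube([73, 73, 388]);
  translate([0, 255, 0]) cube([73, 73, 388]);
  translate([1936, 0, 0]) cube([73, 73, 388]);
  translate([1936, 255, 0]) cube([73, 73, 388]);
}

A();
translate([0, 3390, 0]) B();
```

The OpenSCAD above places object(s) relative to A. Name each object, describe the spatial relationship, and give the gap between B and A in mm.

A is a house frame. B is a bench. The bench is on the floor beside the house frame on its +y side. The gap between the bench and the house frame is 340 mm.

The bench's nearest face is 340 mm from the house frame's +y face.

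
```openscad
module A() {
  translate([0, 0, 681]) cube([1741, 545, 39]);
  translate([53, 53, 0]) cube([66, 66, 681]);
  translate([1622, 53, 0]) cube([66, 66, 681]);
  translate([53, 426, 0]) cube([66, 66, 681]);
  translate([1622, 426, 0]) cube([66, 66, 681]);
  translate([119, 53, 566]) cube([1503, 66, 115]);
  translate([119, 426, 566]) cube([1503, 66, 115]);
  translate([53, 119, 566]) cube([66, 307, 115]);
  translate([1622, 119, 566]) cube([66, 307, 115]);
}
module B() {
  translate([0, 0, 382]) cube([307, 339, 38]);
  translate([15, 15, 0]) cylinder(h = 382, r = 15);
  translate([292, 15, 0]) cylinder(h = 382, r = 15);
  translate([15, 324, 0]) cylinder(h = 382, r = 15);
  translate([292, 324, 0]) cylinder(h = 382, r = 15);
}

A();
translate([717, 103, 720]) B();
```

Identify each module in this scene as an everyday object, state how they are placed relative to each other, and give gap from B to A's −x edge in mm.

A is a table. B is a stool. The stool is on top of the table, centred. The gap from the stool to the table's −x edge is 717 mm.

The stool's min-x is at 717; the table's min-x is 0; gap = 717 mm.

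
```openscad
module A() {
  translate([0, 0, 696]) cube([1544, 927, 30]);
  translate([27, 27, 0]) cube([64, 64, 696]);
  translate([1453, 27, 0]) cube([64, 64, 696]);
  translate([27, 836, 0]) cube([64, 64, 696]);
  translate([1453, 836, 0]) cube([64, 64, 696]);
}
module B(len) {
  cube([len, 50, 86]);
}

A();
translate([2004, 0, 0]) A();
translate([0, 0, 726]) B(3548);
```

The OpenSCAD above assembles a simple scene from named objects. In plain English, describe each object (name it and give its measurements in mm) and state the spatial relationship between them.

A is a table with a 1544×927 mm rectangular top, 30 mm thick, top surface at z = 726 mm, supported by four 64×64 mm square legs, each inset 27 mm from the nearest pair of top edges, running from the floor.

B is a rectangular beam 3548 mm long (x), 50 mm deep (y), 86 mm thick (z).

The beam spans the tops of two tables placed 460 mm apart, resting at z = 726 mm.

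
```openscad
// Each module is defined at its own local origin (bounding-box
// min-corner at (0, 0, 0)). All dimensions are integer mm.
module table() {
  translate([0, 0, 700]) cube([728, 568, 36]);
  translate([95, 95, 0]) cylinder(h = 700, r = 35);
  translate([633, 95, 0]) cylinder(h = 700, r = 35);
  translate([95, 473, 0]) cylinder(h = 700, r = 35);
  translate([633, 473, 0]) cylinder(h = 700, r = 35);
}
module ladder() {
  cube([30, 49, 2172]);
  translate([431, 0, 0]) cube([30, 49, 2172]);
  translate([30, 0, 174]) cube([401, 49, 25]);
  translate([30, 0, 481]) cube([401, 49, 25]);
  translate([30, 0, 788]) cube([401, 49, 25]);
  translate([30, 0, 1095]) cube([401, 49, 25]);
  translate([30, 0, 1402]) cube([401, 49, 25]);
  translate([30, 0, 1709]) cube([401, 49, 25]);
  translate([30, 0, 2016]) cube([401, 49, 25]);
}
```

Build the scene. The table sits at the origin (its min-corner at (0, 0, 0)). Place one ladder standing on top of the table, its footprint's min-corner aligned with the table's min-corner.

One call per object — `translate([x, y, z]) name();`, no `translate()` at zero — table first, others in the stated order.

table();
translate([0, 0, 736]) ladder();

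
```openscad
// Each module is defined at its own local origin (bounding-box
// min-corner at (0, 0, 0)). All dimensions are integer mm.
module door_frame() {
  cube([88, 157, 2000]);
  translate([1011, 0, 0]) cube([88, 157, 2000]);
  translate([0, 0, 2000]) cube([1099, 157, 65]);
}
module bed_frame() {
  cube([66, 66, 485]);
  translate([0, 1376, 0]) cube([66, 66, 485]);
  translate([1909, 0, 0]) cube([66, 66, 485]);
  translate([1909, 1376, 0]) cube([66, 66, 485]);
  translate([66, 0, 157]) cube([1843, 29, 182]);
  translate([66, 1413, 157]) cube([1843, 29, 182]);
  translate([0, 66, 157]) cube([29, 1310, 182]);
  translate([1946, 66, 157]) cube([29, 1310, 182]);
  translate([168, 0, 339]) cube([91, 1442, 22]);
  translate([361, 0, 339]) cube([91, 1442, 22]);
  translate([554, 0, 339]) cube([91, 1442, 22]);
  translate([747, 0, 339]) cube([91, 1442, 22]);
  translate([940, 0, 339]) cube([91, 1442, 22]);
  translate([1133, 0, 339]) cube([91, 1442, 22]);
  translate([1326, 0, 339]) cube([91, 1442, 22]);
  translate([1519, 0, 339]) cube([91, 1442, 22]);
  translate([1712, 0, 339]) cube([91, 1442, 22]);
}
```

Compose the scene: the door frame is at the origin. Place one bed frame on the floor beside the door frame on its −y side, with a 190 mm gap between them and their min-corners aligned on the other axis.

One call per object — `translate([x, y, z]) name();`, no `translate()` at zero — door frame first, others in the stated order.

door_frame();
translate([0, -1632, 0]) bed_frame();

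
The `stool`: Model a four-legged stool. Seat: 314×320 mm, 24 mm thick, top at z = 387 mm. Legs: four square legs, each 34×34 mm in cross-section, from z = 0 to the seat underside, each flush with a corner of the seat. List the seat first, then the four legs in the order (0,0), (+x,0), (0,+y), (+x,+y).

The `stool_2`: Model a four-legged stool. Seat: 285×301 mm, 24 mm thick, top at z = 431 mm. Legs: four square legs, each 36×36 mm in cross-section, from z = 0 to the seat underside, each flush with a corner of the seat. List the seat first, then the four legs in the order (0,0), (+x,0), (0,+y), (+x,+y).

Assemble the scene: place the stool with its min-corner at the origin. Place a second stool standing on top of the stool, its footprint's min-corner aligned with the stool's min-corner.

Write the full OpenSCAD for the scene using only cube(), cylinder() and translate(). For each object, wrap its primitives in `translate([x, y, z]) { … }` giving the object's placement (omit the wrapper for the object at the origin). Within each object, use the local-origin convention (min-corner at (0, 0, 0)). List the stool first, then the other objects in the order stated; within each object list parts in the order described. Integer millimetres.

translate([0, 0, 363]) cube([314, 320, 24]);
cube([34, 34, 363]);
translate([280, 0, 0]) cube([34, 34, 363]);
translate([0, 286, 0]) cube([34, 34, 363]);
translate([280, 286, 0]) cube([34, 34, 363]);
translate([0, 0, 387]) {
  translate([0, 0, 407]) cube([285, 301, 24]);
  cube([36, 36, 407]);
  translate([249, 0, 0]) cube([36, 36, 407]);
  translate([0, 265, 0]) cube([36, 36, 407]);
  translate([249, 265, 0]) cube([36, 36, 407]);
}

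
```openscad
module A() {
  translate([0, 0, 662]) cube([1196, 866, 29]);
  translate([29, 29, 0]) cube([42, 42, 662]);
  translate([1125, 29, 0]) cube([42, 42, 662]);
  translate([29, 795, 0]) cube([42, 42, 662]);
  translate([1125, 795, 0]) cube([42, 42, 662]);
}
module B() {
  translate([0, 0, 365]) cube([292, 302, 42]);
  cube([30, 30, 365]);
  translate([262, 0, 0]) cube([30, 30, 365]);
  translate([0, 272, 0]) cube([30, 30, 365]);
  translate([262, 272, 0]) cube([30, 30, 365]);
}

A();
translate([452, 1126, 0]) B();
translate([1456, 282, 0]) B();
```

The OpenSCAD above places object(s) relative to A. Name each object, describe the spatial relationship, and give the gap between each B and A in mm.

A is a table. B is a stool. Two stools sit around the table at the +y, +x sides. The gap between each stool and the table is 260 mm.

Each stool's nearest face is 260 mm from the table's bounding box.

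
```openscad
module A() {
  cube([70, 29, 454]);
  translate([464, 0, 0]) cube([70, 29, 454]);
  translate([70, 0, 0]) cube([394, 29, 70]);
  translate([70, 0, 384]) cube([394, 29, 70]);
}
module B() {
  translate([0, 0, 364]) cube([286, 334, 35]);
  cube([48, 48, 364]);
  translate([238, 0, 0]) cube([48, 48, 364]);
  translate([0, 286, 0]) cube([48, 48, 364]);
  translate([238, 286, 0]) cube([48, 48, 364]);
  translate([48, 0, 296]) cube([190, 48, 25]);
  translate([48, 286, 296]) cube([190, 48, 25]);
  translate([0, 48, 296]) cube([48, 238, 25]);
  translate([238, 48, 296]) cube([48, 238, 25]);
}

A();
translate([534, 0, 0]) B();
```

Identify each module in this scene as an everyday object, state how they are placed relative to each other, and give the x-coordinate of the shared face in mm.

The picture frame's +x face and the stool's −x face are both at x = 534 mm.

A is a picture frame. B is a stool. The stool is against the picture frame's +x side, with their −y faces flush. The x-coordinate of the shared face is 534 mm.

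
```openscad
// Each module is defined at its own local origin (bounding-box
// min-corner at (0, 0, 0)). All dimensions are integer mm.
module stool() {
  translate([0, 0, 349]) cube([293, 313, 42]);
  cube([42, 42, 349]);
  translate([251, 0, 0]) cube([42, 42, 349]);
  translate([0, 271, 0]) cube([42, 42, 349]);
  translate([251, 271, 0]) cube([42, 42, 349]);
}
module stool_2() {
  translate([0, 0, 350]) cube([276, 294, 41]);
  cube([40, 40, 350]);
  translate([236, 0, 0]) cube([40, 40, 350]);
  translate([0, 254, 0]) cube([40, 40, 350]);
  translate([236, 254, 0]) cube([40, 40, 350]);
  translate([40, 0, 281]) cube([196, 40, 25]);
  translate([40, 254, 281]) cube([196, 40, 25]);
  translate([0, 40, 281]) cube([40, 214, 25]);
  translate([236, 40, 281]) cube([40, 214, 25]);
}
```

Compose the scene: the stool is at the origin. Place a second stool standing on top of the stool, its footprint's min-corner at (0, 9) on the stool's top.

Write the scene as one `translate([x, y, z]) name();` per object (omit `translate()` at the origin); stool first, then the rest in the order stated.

stool();
translate([0, 9, 391]) stool_2();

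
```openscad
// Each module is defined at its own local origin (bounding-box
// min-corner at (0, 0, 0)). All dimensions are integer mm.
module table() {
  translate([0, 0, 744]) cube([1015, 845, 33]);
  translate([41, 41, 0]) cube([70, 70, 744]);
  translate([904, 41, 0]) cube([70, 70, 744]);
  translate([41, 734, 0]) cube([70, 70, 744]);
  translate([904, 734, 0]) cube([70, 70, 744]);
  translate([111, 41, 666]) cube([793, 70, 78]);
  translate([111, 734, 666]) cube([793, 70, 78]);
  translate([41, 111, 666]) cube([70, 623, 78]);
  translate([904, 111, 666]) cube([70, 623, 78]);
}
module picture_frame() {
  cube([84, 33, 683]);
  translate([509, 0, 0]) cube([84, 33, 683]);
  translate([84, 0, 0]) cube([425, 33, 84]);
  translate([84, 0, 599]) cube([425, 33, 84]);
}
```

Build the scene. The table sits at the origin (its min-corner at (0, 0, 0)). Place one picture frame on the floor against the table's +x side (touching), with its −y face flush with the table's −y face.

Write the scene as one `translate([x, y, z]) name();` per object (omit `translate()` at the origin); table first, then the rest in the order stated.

table();
translate([1015, 0, 0]) picture_frame();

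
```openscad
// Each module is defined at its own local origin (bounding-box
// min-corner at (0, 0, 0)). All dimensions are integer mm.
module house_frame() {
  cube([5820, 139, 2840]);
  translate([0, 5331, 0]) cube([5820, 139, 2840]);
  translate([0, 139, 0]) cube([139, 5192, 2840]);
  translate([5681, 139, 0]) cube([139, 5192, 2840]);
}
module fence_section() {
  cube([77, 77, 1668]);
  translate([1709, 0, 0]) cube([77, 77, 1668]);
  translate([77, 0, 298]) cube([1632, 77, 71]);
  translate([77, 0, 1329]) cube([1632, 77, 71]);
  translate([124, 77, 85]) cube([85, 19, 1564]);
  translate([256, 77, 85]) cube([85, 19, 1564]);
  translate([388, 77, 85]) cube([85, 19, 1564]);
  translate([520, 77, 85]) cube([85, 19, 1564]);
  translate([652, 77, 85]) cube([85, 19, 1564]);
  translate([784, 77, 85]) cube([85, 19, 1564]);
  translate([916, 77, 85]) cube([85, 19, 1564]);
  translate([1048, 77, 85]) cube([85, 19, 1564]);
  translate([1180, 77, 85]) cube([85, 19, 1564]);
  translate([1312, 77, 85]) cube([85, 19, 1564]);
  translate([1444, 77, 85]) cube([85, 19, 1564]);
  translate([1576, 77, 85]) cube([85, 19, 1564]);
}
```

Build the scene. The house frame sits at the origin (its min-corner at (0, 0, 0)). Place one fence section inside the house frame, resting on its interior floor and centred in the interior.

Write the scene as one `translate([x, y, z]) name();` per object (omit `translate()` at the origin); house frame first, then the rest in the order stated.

house_frame();
translate([2017, 2687, 0]) fence_section();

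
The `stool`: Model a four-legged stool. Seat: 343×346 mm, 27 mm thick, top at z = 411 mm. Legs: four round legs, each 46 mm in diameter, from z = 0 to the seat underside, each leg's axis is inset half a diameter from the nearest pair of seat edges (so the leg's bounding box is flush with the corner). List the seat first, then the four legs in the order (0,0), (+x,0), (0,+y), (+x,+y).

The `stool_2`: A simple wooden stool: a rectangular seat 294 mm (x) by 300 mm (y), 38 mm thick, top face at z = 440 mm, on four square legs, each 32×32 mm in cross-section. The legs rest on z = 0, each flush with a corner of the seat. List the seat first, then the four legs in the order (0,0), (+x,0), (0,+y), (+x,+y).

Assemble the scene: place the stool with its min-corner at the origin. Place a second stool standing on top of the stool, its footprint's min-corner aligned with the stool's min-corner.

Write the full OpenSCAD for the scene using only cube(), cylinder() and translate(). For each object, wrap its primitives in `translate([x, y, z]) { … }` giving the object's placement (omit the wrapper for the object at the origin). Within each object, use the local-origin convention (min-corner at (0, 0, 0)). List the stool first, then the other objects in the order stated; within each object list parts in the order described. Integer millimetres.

translate([0, 0, 384]) cube([343, 346, 27]);
translate([23, 23, 0]) cylinder(h = 384, r = 23);
translate([320, 23, 0]) cylinder(h = 384, r = 23);
translate([23, 323, 0]) cylinder(h = 384, r = 23);
translate([320, 323, 0]) cylinder(h = 384, r = 23);
translate([0, 0, 411]) {
  translate([0, 0, 402]) cube([294, 300, 38]);
  cube([32, 32, 402]);
  translate([262, 0, 0]) cube([32, 32, 402]);
  translate([0, 268, 0]) cube([32, 32, 402]);
  translate([262, 268, 0]) cube([32, 32, 402]);
}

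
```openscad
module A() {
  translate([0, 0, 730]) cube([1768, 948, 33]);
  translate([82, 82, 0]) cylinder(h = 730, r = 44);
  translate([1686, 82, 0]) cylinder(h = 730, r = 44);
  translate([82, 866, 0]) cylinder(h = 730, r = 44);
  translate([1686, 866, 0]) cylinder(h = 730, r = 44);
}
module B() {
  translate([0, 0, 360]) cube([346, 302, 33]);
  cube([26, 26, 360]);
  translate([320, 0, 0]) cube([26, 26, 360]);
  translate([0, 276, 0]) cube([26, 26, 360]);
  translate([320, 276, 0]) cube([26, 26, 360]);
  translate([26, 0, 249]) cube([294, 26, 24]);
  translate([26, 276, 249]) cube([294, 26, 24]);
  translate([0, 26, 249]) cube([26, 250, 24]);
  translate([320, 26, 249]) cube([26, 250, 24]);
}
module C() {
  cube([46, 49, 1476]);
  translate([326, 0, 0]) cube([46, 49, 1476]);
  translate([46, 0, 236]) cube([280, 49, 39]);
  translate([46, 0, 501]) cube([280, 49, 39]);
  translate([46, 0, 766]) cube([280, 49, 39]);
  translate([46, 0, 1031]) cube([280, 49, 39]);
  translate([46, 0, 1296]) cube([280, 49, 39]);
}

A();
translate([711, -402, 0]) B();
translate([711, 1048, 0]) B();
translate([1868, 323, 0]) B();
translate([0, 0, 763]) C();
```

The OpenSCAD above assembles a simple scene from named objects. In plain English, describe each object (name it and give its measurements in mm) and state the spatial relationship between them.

A is a rectangular dining table. The top is 1768×948×33 mm with its upper surface at z = 763 mm. It stands on four round legs of 88 mm diameter, each leg's bounding box inset 38 mm from the nearest pair of top edges, running from the floor to the underside of the top.

B is a four-legged stool. The seat is a 346×302×33 mm slab whose top surface is at z = 393 mm; four square legs, each 26×26 mm in cross-section, run from the floor (z = 0) to the underside of the seat, each flush with a corner of the seat. Four stretchers, 26 mm wide and 24 mm tall, connect adjacent legs with their undersides at z = 249 mm, each running between the inner faces of the legs it joins and aligned with the legs' outer faces on the other axis.

C is a wooden ladder with two side rails of 46×49 mm section and 1476 mm height, set 372 mm apart overall. Between them run 5 rectangular rungs (49 mm deep, 39 mm thick), front faces flush with the rails' −y face. The bottom of the first rung is 236 mm above the floor and each subsequent rung is 265 mm higher than the one below.

Three stools sit around the table at the −y, +y, +x sides. The ladder is on top of the table.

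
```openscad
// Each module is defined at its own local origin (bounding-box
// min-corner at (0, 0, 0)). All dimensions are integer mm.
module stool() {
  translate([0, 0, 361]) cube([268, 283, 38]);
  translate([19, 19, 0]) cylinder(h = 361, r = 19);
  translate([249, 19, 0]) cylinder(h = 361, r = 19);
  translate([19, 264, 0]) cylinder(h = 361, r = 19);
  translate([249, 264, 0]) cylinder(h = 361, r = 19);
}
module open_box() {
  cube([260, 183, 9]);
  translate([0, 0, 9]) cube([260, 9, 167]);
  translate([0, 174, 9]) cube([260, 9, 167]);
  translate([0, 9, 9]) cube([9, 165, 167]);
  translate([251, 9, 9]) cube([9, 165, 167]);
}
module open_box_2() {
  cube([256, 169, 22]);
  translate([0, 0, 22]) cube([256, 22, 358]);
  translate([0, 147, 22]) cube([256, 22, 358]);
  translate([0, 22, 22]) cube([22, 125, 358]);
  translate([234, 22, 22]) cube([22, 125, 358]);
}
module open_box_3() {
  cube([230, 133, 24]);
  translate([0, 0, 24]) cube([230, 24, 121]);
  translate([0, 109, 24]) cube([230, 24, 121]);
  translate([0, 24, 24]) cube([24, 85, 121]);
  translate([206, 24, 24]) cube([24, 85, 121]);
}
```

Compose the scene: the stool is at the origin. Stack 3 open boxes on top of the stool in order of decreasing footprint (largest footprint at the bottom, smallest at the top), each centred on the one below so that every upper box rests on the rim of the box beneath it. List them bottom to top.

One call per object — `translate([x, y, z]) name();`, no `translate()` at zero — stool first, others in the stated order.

stool();
translate([4, 50, 399]) open_box();
translate([6, 57, 575]) open_box_2();
translate([19, 75, 955]) open_box_3();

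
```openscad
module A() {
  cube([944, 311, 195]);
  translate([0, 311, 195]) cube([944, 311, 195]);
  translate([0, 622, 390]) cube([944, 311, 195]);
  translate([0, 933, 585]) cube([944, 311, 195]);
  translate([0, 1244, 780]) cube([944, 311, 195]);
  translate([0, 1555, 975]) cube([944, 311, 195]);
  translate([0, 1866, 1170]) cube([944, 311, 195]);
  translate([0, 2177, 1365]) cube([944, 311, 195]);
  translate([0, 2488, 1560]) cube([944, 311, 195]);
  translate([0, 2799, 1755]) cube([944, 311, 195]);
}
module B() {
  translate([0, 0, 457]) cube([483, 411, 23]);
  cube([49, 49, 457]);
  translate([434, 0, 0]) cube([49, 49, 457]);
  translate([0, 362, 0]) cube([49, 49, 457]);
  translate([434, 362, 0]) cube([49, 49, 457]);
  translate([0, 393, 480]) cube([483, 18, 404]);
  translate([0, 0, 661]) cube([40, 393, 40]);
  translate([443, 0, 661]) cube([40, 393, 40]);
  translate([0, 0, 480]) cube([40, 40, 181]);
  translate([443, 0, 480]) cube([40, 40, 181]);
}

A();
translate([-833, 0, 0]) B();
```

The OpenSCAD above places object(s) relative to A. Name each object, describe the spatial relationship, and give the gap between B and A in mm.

The chair's nearest face is 350 mm from the staircase's −x face.

A is a staircase. B is a chair. The chair is on the floor beside the staircase on its −x side. The gap between the chair and the staircase is 350 mm.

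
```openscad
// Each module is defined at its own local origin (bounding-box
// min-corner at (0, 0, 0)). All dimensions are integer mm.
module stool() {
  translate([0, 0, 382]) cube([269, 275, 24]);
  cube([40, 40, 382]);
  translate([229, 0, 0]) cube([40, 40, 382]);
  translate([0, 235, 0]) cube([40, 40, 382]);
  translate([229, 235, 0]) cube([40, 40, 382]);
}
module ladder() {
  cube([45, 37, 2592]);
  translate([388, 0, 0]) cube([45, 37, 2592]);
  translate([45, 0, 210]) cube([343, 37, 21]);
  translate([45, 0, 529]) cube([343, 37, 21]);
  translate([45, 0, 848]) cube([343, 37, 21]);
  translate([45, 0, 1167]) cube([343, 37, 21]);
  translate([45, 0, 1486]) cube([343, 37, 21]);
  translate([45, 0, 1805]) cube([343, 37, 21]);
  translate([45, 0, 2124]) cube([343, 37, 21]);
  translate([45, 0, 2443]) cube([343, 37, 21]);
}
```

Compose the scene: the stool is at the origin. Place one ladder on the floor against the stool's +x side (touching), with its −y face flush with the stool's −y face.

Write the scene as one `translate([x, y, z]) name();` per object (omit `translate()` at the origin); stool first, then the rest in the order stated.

stool();
translate([269, 0, 0]) ladder();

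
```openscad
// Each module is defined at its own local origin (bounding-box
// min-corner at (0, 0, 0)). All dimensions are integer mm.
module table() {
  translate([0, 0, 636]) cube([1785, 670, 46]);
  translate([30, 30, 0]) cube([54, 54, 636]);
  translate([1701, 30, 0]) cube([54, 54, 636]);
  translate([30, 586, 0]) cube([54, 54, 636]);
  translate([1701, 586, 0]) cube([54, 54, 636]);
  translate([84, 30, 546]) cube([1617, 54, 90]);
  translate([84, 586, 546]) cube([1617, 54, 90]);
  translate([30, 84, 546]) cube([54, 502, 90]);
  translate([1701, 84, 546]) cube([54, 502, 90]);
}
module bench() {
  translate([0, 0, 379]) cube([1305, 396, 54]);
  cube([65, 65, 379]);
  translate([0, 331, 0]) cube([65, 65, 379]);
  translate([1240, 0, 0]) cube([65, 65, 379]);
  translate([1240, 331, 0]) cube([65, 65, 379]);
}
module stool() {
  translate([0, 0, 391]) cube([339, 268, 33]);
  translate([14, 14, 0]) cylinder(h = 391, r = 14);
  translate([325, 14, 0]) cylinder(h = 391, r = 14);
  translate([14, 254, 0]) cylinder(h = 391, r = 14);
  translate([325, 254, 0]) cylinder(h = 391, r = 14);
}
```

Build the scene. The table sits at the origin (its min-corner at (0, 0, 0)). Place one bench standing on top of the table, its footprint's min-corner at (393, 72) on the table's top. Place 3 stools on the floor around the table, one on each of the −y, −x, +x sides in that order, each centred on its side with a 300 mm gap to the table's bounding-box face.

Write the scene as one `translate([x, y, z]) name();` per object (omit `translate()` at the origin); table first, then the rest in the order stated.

table();
translate([393, 72, 682]) bench();
translate([723, -568, 0]) stool();
translate([-639, 201, 0]) stool();
translate([2085, 201, 0]) stool();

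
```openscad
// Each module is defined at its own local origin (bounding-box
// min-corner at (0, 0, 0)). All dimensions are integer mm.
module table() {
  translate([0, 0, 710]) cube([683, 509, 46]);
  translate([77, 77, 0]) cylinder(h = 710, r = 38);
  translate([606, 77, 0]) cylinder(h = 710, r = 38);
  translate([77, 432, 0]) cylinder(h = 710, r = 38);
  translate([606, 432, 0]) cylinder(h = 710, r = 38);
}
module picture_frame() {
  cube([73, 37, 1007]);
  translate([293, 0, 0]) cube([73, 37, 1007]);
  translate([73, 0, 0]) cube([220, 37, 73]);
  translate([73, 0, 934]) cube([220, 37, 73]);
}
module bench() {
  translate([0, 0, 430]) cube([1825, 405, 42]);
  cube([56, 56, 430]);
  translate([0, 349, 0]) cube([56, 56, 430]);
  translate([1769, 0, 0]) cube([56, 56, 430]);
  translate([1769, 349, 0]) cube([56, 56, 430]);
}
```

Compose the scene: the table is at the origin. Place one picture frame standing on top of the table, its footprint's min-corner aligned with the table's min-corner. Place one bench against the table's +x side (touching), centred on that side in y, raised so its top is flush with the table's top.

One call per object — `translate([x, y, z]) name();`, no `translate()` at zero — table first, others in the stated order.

table();
translate([0, 0, 756]) picture_frame();
translate([683, 52, 284]) bench();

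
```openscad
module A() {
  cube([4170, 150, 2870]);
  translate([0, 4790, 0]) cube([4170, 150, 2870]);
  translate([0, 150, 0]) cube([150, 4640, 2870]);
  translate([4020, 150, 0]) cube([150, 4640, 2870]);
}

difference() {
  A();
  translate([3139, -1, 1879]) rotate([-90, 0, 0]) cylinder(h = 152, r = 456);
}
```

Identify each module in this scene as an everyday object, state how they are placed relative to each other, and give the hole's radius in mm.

The subtracted cylinder has r = 456 mm.

A is a house frame. The house frame has a circular hole through its front wall. The hole's radius is 456 mm.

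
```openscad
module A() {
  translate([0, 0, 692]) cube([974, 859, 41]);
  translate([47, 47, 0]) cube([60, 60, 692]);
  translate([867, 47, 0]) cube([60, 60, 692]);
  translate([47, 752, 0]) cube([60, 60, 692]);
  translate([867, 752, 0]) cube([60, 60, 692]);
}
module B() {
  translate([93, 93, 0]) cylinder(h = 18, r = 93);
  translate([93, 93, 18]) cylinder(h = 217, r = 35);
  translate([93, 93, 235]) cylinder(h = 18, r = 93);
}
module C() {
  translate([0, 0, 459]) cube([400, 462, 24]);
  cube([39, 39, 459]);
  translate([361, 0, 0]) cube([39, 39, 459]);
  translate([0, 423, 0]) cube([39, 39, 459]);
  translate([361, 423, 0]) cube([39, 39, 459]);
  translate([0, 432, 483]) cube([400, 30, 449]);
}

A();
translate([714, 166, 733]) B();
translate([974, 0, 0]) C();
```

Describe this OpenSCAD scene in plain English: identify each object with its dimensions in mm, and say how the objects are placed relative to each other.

A is a table with a 974×859 mm rectangular top, 41 mm thick, top surface at z = 733 mm, supported by four 60×60 mm square legs, each inset 47 mm from the nearest pair of top edges, running from the floor.

B is a spool: two coaxial disc flanges of radius 93 mm and thickness 18 mm, joined by a core cylinder of radius 35 mm and height 217 mm. The lower flange rests on z = 0 and the three cylinders share a vertical axis.

C is a chair. The seat is a 400×462×24 mm slab with its top at z = 483 mm, on four 39×39 mm corner legs (flush with the seat edges, standing on z = 0). A flat backrest 30 mm thick, 449 mm tall, spans the full seat width and rises from the seat top along its +y edge, rear face flush with the rear of the seat.

The spool is on top of the table. The chair is against the table's +x side, with their −y faces flush.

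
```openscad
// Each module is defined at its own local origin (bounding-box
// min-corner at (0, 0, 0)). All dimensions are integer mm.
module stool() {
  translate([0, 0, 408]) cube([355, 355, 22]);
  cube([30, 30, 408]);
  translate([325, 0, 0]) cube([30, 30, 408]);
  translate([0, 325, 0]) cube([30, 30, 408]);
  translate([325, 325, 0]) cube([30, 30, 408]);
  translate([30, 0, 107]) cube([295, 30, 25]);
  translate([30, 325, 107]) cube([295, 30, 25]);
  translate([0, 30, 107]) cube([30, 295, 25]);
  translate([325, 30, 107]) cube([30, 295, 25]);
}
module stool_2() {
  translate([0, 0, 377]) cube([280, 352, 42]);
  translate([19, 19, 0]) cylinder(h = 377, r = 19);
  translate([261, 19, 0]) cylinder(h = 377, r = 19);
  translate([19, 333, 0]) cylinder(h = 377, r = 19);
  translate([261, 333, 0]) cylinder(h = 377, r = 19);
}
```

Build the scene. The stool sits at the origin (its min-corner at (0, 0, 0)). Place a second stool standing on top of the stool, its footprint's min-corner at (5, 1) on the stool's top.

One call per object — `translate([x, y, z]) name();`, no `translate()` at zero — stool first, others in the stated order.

stool();
translate([5, 1, 430]) stool_2();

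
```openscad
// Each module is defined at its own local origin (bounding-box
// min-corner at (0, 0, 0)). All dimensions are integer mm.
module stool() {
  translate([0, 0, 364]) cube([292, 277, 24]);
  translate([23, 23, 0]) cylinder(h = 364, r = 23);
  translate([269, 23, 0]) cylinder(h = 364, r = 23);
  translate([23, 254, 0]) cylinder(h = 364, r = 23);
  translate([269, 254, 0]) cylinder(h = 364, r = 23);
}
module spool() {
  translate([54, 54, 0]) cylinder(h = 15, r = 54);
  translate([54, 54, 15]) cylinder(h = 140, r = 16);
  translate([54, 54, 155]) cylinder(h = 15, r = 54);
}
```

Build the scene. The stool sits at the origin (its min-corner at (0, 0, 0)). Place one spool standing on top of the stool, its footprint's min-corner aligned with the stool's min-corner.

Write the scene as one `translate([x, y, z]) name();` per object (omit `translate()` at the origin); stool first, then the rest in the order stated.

stool();
translate([0, 0, 388]) spool();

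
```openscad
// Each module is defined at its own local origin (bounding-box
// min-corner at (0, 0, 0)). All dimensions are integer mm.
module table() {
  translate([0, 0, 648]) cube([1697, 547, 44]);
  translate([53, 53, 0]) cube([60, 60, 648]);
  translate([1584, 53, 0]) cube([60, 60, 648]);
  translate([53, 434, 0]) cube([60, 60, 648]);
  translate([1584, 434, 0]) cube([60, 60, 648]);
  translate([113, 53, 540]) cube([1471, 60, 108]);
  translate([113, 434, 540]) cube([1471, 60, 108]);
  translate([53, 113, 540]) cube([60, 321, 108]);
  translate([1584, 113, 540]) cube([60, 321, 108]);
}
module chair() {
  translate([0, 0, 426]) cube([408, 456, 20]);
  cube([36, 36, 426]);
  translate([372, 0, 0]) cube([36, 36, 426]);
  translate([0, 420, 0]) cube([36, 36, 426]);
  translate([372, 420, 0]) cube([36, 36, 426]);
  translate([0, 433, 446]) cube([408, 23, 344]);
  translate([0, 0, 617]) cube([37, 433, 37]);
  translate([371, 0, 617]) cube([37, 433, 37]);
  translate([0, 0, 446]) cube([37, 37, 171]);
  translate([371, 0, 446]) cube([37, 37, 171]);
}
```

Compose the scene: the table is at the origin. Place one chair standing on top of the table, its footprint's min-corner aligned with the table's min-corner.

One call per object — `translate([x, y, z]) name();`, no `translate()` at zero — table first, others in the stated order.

table();
translate([0, 0, 692]) chair();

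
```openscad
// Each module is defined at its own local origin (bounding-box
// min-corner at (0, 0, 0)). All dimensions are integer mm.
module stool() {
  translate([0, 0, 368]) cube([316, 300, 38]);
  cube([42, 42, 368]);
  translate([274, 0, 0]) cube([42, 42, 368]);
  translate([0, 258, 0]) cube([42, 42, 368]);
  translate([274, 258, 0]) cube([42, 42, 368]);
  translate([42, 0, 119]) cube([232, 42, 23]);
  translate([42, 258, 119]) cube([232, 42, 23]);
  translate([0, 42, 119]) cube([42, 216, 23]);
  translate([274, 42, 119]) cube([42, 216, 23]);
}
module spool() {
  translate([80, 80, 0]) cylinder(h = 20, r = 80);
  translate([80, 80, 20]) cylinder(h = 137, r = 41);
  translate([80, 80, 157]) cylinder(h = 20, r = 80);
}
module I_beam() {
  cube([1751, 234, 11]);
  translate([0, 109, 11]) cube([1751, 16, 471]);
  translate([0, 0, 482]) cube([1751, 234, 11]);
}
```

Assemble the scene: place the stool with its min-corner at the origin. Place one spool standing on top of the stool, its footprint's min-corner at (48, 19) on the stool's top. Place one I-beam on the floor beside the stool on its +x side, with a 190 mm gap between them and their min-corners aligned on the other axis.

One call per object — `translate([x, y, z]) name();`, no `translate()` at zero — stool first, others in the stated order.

stool();
translate([48, 19, 406]) spool();
translate([506, 0, 0]) I_beam();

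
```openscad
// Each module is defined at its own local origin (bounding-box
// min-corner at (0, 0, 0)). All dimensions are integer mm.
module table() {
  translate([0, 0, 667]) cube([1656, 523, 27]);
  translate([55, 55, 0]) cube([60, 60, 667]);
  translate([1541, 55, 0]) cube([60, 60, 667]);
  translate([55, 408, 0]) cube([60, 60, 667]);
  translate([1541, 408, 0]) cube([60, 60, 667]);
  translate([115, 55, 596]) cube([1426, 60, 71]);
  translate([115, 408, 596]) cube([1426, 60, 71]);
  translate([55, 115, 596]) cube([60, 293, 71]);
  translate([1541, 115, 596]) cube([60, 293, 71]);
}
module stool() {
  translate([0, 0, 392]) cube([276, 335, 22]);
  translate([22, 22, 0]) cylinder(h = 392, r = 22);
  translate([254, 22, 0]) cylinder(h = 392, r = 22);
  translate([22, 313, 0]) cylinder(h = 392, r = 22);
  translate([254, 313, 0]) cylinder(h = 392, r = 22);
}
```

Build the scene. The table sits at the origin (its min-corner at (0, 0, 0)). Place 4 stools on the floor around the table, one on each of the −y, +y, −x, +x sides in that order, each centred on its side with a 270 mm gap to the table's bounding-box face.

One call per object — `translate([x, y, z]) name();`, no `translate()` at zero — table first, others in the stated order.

table();
translate([690, -605, 0]) stool();
translate([690, 793, 0]) stool();
translate([-546, 94, 0]) stool();
translate([1926, 94, 0]) stool();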